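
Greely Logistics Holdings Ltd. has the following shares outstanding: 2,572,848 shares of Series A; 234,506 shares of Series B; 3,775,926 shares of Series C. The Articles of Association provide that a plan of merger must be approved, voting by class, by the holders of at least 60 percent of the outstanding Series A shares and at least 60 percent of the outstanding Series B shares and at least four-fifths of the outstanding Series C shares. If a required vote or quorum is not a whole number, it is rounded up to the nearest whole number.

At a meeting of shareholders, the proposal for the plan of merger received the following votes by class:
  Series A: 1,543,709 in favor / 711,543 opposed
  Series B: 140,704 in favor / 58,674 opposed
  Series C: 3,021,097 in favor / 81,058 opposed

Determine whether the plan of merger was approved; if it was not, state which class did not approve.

Approved — every class gave the required vote.

Series A: 3/5 of 2572848 = 1543708.80, rounded up to 1543709; 1,543,709 required, 1,543,709 in favor — approved.
Series B: 3/5 of 234506 = 140703.60, rounded up to 140704; 140,704 required, 140,704 in favor — approved.
Series C: 4/5 of 3775926 = 3020740.80, rounded up to 3020741; 3,020,741 required, 3,021,097 in favor — approved.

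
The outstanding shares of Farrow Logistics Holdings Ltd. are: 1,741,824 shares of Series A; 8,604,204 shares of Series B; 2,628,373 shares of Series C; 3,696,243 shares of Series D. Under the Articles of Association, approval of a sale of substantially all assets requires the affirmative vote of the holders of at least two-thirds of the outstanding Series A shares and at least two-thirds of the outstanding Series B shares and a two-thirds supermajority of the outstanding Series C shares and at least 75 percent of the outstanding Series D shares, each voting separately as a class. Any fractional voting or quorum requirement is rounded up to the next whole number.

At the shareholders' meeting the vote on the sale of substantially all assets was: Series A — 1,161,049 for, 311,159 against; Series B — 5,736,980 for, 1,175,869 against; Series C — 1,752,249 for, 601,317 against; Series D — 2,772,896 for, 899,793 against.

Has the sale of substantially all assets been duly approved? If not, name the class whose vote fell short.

Not approved — the Series A shares did not give the required vote.

Series A: 2/3 of 1741824 = 1161216; 1,161,216 required, 1,161,049 in favor — not approved.
Series B: 2/3 of 8604204 = 5736136; 5,736,136 required, 5,736,980 in favor — approved.
Series C: 2/3 of 2628373 = 1752248.67, rounded up to 1752249; 1,752,249 required, 1,752,249 in favor — approved.
Series D: 3/4 of 3696243 = 2772182.25, rounded up to 2772183; 2,772,183 required, 2,772,896 in favor — approved.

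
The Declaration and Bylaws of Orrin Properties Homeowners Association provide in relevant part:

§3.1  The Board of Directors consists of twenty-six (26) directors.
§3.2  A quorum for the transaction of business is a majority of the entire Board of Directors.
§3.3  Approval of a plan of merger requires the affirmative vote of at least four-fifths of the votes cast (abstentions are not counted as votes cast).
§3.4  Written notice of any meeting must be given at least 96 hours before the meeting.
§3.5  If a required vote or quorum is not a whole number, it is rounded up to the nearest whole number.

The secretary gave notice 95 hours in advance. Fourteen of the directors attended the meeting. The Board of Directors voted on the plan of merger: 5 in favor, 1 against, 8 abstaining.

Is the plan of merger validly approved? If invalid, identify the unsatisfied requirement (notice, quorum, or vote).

Notice: 95 hours given; 96 required (95 < 96). Not satisfied.
Quorum: 14 present; quorum is 14. Satisfied.
Vote: the plan of merger requires four-fifths of the votes cast (14 present − 8 abstaining = 6). 4/5 of 6 = 4.80, rounded up to 5, so 5 affirmative votes are needed; 5 voted in favor. Satisfied.

Invalid — notice requirement not satisfied.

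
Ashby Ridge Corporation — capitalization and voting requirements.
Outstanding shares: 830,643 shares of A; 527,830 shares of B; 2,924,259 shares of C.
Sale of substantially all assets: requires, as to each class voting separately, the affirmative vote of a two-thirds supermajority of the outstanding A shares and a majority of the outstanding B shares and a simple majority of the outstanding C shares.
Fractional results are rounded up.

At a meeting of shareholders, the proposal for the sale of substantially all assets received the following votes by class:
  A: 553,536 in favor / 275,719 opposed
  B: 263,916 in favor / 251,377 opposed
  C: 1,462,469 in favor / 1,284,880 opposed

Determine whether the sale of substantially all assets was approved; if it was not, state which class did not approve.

A: 2/3 of 830643 = 553762; 553,762 required, 553,536 in favor — not approved.
B: a majority of 527830 is 263916; 263,916 required, 263,916 in favor — approved.
C: a majority of 2924259 is 1462130; 1,462,130 required, 1,462,469 in favor — approved.

Not approved — the A shares did not give the required vote.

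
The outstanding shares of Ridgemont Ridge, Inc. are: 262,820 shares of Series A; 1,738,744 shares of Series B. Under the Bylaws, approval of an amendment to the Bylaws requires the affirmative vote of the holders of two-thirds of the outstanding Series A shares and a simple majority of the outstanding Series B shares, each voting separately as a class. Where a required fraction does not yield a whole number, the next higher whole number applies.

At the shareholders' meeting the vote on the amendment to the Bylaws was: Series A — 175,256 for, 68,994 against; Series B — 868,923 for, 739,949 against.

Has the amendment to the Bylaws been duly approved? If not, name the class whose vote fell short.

Not approved — the Series B shares did not give the required vote.

Series A: 2/3 of 262820 = 175213.33, rounded up to 175214; 175,214 required, 175,256 in favor — approved.
Series B: a majority of 1738744 is 869373; 869,373 required, 868,923 in favor — not approved.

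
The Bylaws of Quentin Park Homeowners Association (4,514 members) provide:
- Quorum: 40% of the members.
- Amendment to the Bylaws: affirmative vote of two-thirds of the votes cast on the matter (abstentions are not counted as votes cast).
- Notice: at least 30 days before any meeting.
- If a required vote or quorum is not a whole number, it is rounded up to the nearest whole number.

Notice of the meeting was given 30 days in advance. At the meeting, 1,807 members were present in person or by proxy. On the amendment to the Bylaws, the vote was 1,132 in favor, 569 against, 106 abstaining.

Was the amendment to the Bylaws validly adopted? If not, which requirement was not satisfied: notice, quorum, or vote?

Invalid — vote requirement not satisfied.

Notice: 30 days given; 30 required. Satisfied.
Quorum: 40% of 4,514 = 1,805.60, rounded up to 1,806; 1,807 present. Satisfied.
Vote: requires two-thirds of the votes cast (1,807 − 106 abstaining = 1,701); 2/3 of 1701 = 1134, so 1,134 needed; 1,132 in favor. Not satisfied.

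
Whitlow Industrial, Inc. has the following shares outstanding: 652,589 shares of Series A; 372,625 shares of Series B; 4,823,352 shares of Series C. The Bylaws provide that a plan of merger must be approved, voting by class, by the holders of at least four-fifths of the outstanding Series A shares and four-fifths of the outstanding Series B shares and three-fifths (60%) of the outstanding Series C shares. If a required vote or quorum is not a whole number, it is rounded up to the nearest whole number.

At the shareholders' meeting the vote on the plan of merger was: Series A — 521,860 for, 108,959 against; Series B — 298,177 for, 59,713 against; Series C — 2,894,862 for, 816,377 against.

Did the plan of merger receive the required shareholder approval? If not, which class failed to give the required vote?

Series A: 4/5 of 652589 = 522071.20, rounded up to 522072; 522,072 required, 521,860 in favor — not approved.
Series B: 4/5 of 372625 = 298100; 298,100 required, 298,177 in favor — approved.
Series C: 3/5 of 4823352 = 2894011.20, rounded up to 2894012; 2,894,012 required, 2,894,862 in favor — approved.

Not approved — the Series A shares did not give the required vote.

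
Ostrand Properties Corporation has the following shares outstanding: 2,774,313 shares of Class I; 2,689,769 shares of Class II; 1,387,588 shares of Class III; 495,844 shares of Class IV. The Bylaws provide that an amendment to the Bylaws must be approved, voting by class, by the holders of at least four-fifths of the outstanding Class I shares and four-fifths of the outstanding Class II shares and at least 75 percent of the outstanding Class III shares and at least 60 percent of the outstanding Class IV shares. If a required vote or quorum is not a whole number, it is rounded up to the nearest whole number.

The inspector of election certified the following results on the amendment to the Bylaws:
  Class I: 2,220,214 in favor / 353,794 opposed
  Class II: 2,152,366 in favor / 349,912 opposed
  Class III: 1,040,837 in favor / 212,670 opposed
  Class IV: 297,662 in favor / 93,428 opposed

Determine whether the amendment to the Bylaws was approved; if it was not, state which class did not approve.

Approved — every class gave the required vote.

Class I: 4/5 of 2774313 = 2219450.40, rounded up to 2219451; 2,219,451 required, 2,220,214 in favor — approved.
Class II: 4/5 of 2689769 = 2151815.20, rounded up to 2151816; 2,151,816 required, 2,152,366 in favor — approved.
Class III: 3/4 of 1387588 = 1040691; 1,040,691 required, 1,040,837 in favor — approved.
Class IV: 3/5 of 495844 = 297506.40, rounded up to 297507; 297,507 required, 297,662 in favor — approved.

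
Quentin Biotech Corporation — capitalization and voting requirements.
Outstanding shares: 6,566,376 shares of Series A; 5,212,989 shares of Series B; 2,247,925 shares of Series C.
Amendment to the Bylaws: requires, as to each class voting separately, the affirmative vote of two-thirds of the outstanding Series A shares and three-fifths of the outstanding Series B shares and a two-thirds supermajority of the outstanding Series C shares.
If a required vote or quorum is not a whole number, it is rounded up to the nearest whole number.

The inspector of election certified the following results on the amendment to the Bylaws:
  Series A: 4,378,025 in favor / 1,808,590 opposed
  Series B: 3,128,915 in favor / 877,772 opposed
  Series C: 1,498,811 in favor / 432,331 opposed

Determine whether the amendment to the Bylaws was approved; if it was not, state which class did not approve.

Series A: 2/3 of 6566376 = 4377584; 4,377,584 required, 4,378,025 in favor — approved.
Series B: 3/5 of 5212989 = 3127793.40, rounded up to 3127794; 3,127,794 required, 3,128,915 in favor — approved.
Series C: 2/3 of 2247925 = 1498616.67, rounded up to 1498617; 1,498,617 required, 1,498,811 in favor — approved.

Approved — every class gave the required vote.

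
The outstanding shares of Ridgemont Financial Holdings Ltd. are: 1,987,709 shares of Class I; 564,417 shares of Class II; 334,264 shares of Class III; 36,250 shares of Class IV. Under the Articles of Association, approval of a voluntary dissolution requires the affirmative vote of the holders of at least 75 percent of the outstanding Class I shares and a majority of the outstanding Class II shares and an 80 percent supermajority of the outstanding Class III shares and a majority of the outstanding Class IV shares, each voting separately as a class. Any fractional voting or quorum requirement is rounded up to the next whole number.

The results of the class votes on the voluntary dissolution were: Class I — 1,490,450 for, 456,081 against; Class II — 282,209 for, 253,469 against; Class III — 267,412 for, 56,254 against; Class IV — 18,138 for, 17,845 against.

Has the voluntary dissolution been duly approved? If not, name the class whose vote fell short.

Class I: 3/4 of 1987709 = 1490781.75, rounded up to 1490782; 1,490,782 required, 1,490,450 in favor — not approved.
Class II: a majority of 564417 is 282209; 282,209 required, 282,209 in favor — approved.
Class III: 4/5 of 334264 = 267411.20, rounded up to 267412; 267,412 required, 267,412 in favor — approved.
Class IV: a majority of 36250 is 18126; 18,126 required, 18,138 in favor — approved.

Not approved — the Class I shares did not give the required vote.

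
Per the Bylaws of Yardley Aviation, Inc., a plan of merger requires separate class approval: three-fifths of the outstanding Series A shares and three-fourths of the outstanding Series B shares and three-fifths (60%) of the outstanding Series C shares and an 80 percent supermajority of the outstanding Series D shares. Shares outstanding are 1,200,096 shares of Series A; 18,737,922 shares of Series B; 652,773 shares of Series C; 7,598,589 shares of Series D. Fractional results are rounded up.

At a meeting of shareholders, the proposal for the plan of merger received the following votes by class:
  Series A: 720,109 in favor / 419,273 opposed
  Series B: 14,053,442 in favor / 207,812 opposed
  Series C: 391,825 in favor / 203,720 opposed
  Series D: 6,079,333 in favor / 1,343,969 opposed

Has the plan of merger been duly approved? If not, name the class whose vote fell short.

Series A: 3/5 of 1200096 = 720057.60, rounded up to 720058; 720,058 required, 720,109 in favor — approved.
Series B: 3/4 of 18737922 = 14053441.50, rounded up to 14053442; 14,053,442 required, 14,053,442 in favor — approved.
Series C: 3/5 of 652773 = 391663.80, rounded up to 391664; 391,664 required, 391,825 in favor — approved.
Series D: 4/5 of 7598589 = 6078871.20, rounded up to 6078872; 6,078,872 required, 6,079,333 in favor — approved.

Approved — every class gave the required vote.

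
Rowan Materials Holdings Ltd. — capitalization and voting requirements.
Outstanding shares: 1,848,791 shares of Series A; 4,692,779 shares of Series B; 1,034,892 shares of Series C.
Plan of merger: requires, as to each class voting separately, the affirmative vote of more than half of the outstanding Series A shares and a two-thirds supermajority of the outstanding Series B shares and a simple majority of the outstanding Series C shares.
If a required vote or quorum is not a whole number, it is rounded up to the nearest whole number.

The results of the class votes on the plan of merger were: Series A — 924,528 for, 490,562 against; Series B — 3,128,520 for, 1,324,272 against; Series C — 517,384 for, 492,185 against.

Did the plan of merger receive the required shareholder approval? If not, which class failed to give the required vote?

Series A: a majority of 1848791 is 924396; 924,396 required, 924,528 in favor — approved.
Series B: 2/3 of 4692779 = 3128519.33, rounded up to 3128520; 3,128,520 required, 3,128,520 in favor — approved.
Series C: a majority of 1034892 is 517447; 517,447 required, 517,384 in favor — not approved.

Not approved — the Series C shares did not give the required vote.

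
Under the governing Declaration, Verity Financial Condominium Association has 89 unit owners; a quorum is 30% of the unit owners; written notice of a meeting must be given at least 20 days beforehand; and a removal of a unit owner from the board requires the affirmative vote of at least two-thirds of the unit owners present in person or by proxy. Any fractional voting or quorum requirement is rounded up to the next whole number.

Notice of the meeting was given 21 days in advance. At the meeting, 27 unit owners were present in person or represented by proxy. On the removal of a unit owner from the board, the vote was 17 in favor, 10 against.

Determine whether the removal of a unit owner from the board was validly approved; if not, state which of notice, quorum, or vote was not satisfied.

Invalid — vote requirement not satisfied.

Notice: 21 days given; 20 required. Satisfied.
Quorum: 30% of 89 = 26.70, rounded up to 27; 27 present. Satisfied.
Vote: requires two-thirds of those present (27); 2/3 of 27 = 18, so 18 needed; 17 in favor. Not satisfied.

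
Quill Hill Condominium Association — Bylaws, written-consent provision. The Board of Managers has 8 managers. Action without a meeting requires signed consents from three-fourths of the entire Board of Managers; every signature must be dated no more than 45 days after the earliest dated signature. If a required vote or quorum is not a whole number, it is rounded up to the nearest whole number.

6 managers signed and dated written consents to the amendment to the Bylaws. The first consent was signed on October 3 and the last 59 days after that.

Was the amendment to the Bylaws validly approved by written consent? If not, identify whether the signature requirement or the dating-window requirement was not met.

Signatures required: three-fourths of 8 — 3/4 of 8 = 6, so 6 needed; 6 signed. Sufficient.
Dating window: the latest signature is 59 days after the earliest; the limit is 45 days. Outside the window.

Not effective — dating-window requirement not satisfied.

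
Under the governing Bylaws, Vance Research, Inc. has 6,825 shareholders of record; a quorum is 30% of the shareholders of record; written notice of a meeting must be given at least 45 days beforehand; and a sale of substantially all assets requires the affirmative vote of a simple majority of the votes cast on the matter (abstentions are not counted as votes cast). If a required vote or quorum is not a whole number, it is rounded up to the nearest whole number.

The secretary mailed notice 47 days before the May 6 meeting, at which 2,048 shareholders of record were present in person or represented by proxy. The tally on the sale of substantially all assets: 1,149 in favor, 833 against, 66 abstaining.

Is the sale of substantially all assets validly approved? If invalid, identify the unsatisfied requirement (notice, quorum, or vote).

Valid — all requirements satisfied.

Notice: 47 days given; 45 required. Satisfied.
Quorum: 30% of 6,825 = 2,047.50, rounded up to 2,048; 2,048 present. Satisfied.
Vote: requires a majority of the votes cast (2,048 − 66 abstaining = 1,982); a majority of 1982 is 992, so 992 needed; 1,149 in favor. Satisfied.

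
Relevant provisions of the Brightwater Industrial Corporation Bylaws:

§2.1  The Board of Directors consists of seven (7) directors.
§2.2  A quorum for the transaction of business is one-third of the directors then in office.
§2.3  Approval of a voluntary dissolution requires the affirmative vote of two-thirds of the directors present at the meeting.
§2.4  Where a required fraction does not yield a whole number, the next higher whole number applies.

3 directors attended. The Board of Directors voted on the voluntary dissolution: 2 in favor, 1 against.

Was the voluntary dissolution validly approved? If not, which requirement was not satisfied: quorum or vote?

Quorum: 3 present; quorum is 3. Satisfied.
Vote: the voluntary dissolution requires two-thirds of the directors present (3). 2/3 of 3 = 2, so 2 affirmative votes are needed; 2 voted in favor. Satisfied.

Valid — all requirements satisfied.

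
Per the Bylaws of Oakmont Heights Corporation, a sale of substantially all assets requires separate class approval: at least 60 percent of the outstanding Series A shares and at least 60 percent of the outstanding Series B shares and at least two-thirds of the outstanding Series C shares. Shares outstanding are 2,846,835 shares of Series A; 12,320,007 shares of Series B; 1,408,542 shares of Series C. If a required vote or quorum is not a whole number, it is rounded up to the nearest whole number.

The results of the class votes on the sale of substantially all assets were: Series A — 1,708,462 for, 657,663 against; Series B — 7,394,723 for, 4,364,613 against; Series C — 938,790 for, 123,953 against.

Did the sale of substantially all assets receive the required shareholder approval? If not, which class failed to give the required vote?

Not approved — the Series C shares did not give the required vote.

Series A: 3/5 of 2846835 = 1708101; 1,708,101 required, 1,708,462 in favor — approved.
Series B: 3/5 of 12320007 = 7392004.20, rounded up to 7392005; 7,392,005 required, 7,394,723 in favor — approved.
Series C: 2/3 of 1408542 = 939028; 939,028 required, 938,790 in favor — not approved.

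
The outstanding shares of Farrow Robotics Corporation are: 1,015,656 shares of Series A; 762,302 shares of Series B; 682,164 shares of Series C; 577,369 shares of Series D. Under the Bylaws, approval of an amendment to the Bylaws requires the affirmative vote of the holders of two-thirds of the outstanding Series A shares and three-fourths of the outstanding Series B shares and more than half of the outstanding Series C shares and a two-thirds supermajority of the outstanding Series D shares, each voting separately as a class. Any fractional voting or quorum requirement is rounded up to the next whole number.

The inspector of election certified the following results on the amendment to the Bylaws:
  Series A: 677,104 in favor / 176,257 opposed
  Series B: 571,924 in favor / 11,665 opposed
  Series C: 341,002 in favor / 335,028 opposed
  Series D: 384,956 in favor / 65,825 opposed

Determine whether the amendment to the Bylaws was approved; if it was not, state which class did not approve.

Not approved — the Series C shares did not give the required vote.

Series A: 2/3 of 1015656 = 677104; 677,104 required, 677,104 in favor — approved.
Series B: 3/4 of 762302 = 571726.50, rounded up to 571727; 571,727 required, 571,924 in favor — approved.
Series C: a majority of 682164 is 341083; 341,083 required, 341,002 in favor — not approved.
Series D: 2/3 of 577369 = 384912.67, rounded up to 384913; 384,913 required, 384,956 in favor — approved.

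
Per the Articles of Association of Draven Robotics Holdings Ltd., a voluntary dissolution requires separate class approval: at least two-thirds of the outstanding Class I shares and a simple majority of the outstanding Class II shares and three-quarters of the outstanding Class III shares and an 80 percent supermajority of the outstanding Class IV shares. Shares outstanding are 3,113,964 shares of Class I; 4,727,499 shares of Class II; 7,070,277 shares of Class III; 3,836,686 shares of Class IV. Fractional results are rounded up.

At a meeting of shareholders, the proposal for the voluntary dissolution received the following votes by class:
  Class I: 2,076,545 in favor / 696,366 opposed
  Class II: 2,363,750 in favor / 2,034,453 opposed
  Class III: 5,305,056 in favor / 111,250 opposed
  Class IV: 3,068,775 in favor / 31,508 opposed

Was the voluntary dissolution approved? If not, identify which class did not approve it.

Not approved — the Class IV shares did not give the required vote.

Class I: 2/3 of 3113964 = 2075976; 2,075,976 required, 2,076,545 in favor — approved.
Class II: a majority of 4727499 is 2363750; 2,363,750 required, 2,363,750 in favor — approved.
Class III: 3/4 of 7070277 = 5302707.75, rounded up to 5302708; 5,302,708 required, 5,305,056 in favor — approved.
Class IV: 4/5 of 3836686 = 3069348.80, rounded up to 3069349; 3,069,349 required, 3,068,775 in favor — not approved.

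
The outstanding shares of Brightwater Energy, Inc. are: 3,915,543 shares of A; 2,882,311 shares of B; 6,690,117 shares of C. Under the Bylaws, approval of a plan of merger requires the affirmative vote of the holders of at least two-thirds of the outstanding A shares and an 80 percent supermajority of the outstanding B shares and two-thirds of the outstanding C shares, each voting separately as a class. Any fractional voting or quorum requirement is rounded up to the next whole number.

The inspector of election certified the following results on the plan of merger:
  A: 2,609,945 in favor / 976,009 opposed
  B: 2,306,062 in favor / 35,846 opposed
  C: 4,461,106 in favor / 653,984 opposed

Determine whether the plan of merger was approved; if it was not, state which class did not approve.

Not approved — the A shares did not give the required vote.

A: 2/3 of 3915543 = 2610362; 2,610,362 required, 2,609,945 in favor — not approved.
B: 4/5 of 2882311 = 2305848.80, rounded up to 2305849; 2,305,849 required, 2,306,062 in favor — approved.
C: 2/3 of 6690117 = 4460078; 4,460,078 required, 4,461,106 in favor — approved.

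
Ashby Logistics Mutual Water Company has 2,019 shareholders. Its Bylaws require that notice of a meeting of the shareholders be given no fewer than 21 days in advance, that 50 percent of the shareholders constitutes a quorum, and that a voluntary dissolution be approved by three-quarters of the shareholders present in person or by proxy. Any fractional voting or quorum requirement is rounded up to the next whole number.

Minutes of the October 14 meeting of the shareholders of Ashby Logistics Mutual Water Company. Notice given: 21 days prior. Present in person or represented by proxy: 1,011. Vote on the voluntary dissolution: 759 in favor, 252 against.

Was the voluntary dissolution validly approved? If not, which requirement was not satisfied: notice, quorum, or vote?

Notice: 21 days given; 21 required. Satisfied.
Quorum: 50% of 2,019 = 1,009.50, rounded up to 1,010; 1,011 present. Satisfied.
Vote: requires three-fourths of those present (1,011); 3/4 of 1011 = 758.25, rounded up to 759, so 759 needed; 759 in favor. Satisfied.

Valid — all requirements satisfied.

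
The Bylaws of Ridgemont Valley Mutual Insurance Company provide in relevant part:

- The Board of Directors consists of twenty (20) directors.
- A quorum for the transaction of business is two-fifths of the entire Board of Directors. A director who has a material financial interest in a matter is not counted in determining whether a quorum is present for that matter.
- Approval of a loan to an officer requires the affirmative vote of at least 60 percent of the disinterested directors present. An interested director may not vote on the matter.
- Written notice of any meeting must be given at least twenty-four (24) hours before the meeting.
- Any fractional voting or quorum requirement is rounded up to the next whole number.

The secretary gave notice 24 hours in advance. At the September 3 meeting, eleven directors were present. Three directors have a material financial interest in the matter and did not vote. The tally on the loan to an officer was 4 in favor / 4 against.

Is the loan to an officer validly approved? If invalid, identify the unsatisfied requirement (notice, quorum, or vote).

Notice: 24 hours given; 24 required (24 ≥ 24). Satisfied.
Quorum: 11 present, but the 3 interested directors do not count, leaving 8. Quorum is 8. Satisfied.
Vote: the loan to an officer requires three-fifths of the disinterested directors present (11 − 3 = 8). 3/5 of 8 = 4.80, rounded up to 5, so 5 affirmative votes are needed; 4 voted in favor. Not satisfied.

Invalid — vote requirement not satisfied.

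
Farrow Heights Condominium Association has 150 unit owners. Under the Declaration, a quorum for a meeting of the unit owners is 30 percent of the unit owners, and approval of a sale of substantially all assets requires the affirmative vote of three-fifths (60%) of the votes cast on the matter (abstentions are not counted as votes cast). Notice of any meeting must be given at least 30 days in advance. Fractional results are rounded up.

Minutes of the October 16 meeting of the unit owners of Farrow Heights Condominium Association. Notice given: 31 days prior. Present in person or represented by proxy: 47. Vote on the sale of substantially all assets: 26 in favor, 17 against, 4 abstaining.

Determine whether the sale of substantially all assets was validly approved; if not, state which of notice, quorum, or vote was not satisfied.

Notice: 31 days given; 30 required. Satisfied.
Quorum: 30% of 150 = 45; 47 present. Satisfied.
Vote: requires three-fifths of the votes cast (47 − 4 abstaining = 43); 3/5 of 43 = 25.80, rounded up to 26, so 26 needed; 26 in favor. Satisfied.

Valid — all requirements satisfied.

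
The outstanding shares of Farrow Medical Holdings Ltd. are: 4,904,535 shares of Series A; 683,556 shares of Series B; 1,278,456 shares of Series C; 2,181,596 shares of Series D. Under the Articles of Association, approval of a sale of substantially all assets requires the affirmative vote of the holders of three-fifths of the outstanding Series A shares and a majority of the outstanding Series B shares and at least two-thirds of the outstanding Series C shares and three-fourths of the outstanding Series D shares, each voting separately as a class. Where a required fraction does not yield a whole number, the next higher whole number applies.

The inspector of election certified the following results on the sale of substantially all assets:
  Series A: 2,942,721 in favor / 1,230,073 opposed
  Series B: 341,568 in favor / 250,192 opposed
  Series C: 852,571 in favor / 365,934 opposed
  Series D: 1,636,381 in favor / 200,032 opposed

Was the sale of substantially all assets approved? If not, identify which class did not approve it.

Series A: 3/5 of 4904535 = 2942721; 2,942,721 required, 2,942,721 in favor — approved.
Series B: a majority of 683556 is 341779; 341,779 required, 341,568 in favor — not approved.
Series C: 2/3 of 1278456 = 852304; 852,304 required, 852,571 in favor — approved.
Series D: 3/4 of 2181596 = 1636197; 1,636,197 required, 1,636,381 in favor — approved.

Not approved — the Series B shares did not give the required vote.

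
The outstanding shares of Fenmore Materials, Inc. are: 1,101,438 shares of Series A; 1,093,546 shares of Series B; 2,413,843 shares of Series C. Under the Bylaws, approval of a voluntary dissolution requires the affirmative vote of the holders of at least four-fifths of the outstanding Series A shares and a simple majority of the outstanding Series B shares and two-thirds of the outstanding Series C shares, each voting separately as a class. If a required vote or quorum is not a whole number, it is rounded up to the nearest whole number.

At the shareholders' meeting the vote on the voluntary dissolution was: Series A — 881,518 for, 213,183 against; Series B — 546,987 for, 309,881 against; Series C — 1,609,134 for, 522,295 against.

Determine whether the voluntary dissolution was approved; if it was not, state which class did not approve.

Series A: 4/5 of 1101438 = 881150.40, rounded up to 881151; 881,151 required, 881,518 in favor — approved.
Series B: a majority of 1093546 is 546774; 546,774 required, 546,987 in favor — approved.
Series C: 2/3 of 2413843 = 1609228.67, rounded up to 1609229; 1,609,229 required, 1,609,134 in favor — not approved.

Not approved — the Series C shares did not give the required vote.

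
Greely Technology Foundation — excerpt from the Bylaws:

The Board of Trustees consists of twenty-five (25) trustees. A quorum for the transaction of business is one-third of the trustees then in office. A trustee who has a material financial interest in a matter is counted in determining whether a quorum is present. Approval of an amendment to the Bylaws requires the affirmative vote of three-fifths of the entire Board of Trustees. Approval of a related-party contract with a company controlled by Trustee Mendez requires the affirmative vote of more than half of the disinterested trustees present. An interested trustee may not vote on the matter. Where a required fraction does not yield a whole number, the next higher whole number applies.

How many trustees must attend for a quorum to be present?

9

1/3 of 25 = 8.33, rounded up to 9.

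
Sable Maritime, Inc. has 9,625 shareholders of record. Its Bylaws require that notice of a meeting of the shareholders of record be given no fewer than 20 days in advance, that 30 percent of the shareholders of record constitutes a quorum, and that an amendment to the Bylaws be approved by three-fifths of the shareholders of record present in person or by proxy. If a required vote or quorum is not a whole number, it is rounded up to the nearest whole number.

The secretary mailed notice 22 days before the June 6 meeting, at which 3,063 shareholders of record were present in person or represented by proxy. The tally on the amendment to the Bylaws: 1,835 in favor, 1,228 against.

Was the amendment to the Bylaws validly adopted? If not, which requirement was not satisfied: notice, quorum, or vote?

Invalid — vote requirement not satisfied.

Notice: 22 days given; 20 required. Satisfied.
Quorum: 30% of 9,625 = 2,887.50, rounded up to 2,888; 3,063 present. Satisfied.
Vote: requires three-fifths of those present (3,063); 3/5 of 3063 = 1837.80, rounded up to 1838, so 1,838 needed; 1,835 in favor. Not satisfied.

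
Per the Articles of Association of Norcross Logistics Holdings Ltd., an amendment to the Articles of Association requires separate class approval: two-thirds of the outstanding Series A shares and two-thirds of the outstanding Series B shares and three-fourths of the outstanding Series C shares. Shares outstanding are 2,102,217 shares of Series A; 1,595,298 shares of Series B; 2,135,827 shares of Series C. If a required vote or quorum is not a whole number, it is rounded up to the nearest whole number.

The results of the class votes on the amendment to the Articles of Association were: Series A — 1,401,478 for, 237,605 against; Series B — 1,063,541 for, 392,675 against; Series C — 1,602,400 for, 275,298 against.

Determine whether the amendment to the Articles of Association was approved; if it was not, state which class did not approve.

Approved — every class gave the required vote.

Series A: 2/3 of 2102217 = 1401478; 1,401,478 required, 1,401,478 in favor — approved.
Series B: 2/3 of 1595298 = 1063532; 1,063,532 required, 1,063,541 in favor — approved.
Series C: 3/4 of 2135827 = 1601870.25, rounded up to 1601871; 1,601,871 required, 1,602,400 in favor — approved.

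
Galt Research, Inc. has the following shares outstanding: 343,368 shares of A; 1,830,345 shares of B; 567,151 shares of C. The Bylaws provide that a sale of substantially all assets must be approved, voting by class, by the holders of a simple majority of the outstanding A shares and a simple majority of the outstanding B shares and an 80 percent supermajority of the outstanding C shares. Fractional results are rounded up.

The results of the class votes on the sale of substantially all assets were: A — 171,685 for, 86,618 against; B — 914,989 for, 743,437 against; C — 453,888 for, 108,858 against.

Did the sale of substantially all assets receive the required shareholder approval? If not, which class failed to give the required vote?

Not approved — the B shares did not give the required vote.

A: a majority of 343368 is 171685; 171,685 required, 171,685 in favor — approved.
B: a majority of 1830345 is 915173; 915,173 required, 914,989 in favor — not approved.
C: 4/5 of 567151 = 453720.80, rounded up to 453721; 453,721 required, 453,888 in favor — approved.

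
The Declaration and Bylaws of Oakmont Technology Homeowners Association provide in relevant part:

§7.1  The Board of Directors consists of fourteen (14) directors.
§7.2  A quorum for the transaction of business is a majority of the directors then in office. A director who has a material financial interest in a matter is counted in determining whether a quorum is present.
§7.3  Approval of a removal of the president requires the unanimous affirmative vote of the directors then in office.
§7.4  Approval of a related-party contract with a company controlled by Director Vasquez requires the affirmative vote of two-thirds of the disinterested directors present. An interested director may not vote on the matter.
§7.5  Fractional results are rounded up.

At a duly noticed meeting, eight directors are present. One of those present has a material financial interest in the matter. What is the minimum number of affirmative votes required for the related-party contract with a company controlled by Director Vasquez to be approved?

The related-party contract with a company controlled by Director Vasquez requires two-thirds of the disinterested directors present (8 − 1 = 7).
2/3 of 7 = 4.67, rounded up to 5.

5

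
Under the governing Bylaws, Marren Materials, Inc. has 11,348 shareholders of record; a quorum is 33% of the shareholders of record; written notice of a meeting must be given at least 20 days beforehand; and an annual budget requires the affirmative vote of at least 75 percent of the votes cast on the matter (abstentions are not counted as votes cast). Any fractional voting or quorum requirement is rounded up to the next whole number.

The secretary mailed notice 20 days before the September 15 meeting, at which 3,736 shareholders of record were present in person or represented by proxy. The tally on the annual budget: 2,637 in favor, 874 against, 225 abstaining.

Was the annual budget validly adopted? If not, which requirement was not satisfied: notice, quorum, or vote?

Invalid — quorum requirement not satisfied.

Notice: 20 days given; 20 required. Satisfied.
Quorum: 33% of 11,348 = 3,744.84, rounded up to 3,745; 3,736 present. Not satisfied.
Vote: requires three-fourths of the votes cast (3,736 − 225 abstaining = 3,511); 3/4 of 3511 = 2633.25, rounded up to 2634, so 2,634 needed; 2,637 in favor. Satisfied.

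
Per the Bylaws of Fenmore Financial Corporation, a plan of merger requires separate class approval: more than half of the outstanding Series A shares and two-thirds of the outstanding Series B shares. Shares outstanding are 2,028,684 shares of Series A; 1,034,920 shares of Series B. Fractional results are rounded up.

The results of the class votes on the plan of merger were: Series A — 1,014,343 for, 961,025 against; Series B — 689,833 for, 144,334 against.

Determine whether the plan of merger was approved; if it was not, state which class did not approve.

Not approved — the Series B shares did not give the required vote.

Series A: a majority of 2028684 is 1014343; 1,014,343 required, 1,014,343 in favor — approved.
Series B: 2/3 of 1034920 = 689946.67, rounded up to 689947; 689,947 required, 689,833 in favor — not approved.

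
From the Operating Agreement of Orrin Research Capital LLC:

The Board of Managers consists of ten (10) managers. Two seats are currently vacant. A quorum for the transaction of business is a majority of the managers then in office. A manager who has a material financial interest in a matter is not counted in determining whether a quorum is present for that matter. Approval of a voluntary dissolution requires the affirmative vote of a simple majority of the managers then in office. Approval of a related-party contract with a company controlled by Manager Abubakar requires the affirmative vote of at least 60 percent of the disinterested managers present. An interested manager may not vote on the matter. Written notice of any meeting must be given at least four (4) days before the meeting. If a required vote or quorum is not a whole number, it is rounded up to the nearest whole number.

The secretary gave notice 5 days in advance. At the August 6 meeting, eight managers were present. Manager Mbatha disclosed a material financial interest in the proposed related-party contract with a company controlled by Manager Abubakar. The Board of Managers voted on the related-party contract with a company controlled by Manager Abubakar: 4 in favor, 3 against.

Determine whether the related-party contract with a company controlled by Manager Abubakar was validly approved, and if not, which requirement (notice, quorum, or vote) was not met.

Invalid — vote requirement not satisfied.

Notice: 5 days given; 4 required (5 ≥ 4). Satisfied.
Quorum: 8 present, but the 1 interested manager does not count, leaving 7. Quorum is 5. Satisfied.
Vote: the related-party contract with a company controlled by Manager Abubakar requires three-fifths of the disinterested managers present (8 − 1 = 7). 3/5 of 7 = 4.20, rounded up to 5, so 5 affirmative votes are needed; 4 voted in favor. Not satisfied.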